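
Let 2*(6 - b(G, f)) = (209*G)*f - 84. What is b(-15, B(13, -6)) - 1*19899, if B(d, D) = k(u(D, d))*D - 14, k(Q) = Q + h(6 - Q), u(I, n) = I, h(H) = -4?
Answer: 52254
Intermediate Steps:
k(Q) = -4 + Q (k(Q) = Q - 4 = -4 + Q)
B(d, D) = -14 + D*(-4 + D) (B(d, D) = (-4 + D)*D - 14 = D*(-4 + D) - 14 = -14 + D*(-4 + D))
b(G, f) = 48 - 209*G*f/2 (b(G, f) = 6 - ((209*G)*f - 84)/2 = 6 - (209*G*f - 84)/2 = 6 - (-84 + 209*G*f)/2 = 6 + (42 - 209*G*f/2) = 48 - 209*G*f/2)
b(-15, B(13, -6)) - 1*19899 = (48 - 209/2*(-15)*(-14 - 6*(-4 - 6))) - 1*19899 = (48 - 209/2*(-15)*(-14 - 6*(-10))) - 19899 = (48 - 209/2*(-15)*(-14 + 60)) - 19899 = (48 - 209/2*(-15)*46) - 19899 = (48 + 72105) - 19899 = 72153 - 19899 = 52254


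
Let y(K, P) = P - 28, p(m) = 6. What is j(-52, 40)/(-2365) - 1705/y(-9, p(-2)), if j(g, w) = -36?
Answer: 366647/4730 ≈ 77.515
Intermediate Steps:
y(K, P) = -28 + P
j(-52, 40)/(-2365) - 1705/y(-9, p(-2)) = -36/(-2365) - 1705/(-28 + 6) = -36*(-1/2365) - 1705/(-22) = 36/2365 - 1705*(-1/22) = 36/2365 + 155/2 = 366647/4730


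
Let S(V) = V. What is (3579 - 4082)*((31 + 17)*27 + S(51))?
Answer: -677541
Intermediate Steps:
(3579 - 4082)*((31 + 17)*27 + S(51)) = (3579 - 4082)*((31 + 17)*27 + 51) = -503*(48*27 + 51) = -503*(1296 + 51) = -503*1347 = -677541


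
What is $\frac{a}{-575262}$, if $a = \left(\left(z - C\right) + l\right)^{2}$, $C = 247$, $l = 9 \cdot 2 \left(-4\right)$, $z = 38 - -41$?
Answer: $- \frac{3200}{31959} \approx -0.10013$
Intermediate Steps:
$z = 79$ ($z = 38 + 41 = 79$)
$l = -72$ ($l = 18 \left(-4\right) = -72$)
$a = 57600$ ($a = \left(\left(79 - 247\right) - 72\right)^{2} = \left(-168 - 72\right)^{2} = \left(-240\right)^{2} = 57600$)
$\frac{a}{-575262} = \frac{57600}{-575262} = 57600 \left(- \frac{1}{575262}\right) = - \frac{3200}{31959}$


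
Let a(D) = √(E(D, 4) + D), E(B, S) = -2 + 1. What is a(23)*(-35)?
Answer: -35*√22 ≈ -164.16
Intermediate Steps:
E(B, S) = -1
a(D) = √(-1 + D)
a(23)*(-35) = √(-1 + 23)*(-35) = √22*(-35) = -35*√22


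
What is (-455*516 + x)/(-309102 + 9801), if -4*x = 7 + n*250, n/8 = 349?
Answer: 545709/399068 ≈ 1.3675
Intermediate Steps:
n = 2792 (n = 8*349 = 2792)
x = -698007/4 (x = -(7 + 2792*250)/4 = -(7 + 698000)/4 = -¼*698007 = -698007/4 ≈ -1.7450e+5)
(-455*516 + x)/(-309102 + 9801) = (-455*516 - 698007/4)/(-309102 + 9801) = (-234780 - 698007/4)/(-299301) = -1637127/4*(-1/299301) = 545709/399068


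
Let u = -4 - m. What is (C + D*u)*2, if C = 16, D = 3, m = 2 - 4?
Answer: 20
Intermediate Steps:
m = -2
u = -2 (u = -4 - 1*(-2) = -4 + 2 = -2)
(C + D*u)*2 = (16 + 3*(-2))*2 = (16 - 6)*2 = 10*2 = 20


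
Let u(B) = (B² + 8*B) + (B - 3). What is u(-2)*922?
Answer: -15674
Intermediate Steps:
u(B) = -3 + B² + 9*B (u(B) = (B² + 8*B) + (-3 + B) = -3 + B² + 9*B)
u(-2)*922 = (-3 + (-2)² + 9*(-2))*922 = (-3 + 4 - 18)*922 = -17*922 = -15674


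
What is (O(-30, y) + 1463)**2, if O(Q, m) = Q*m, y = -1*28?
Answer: 5303809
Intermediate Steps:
y = -28
(O(-30, y) + 1463)**2 = (-30*(-28) + 1463)**2 = (840 + 1463)**2 = 2303**2 = 5303809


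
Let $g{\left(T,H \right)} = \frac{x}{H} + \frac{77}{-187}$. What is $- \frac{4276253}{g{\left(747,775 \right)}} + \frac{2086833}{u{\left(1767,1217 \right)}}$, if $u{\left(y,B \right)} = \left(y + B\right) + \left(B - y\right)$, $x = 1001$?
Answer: $- \frac{68553238411607}{14107464} \approx -4.8594 \cdot 10^{6}$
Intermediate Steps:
$u{\left(y,B \right)} = 2 B$ ($u{\left(y,B \right)} = \left(B + y\right) + \left(B - y\right) = 2 B$)
$g{\left(T,H \right)} = - \frac{7}{17} + \frac{1001}{H}$ ($g{\left(T,H \right)} = \frac{1001}{H} + \frac{77}{-187} = \frac{1001}{H} + 77 \left(- \frac{1}{187}\right) = \frac{1001}{H} - \frac{7}{17} = - \frac{7}{17} + \frac{1001}{H}$)
$- \frac{4276253}{g{\left(747,775 \right)}} + \frac{2086833}{u{\left(1767,1217 \right)}} = - \frac{4276253}{- \frac{7}{17} + \frac{1001}{775}} + \frac{2086833}{2 \cdot 1217} = - \frac{4276253}{- \frac{7}{17} + 1001 \cdot \frac{1}{775}} + \frac{2086833}{2434} = - \frac{4276253}{- \frac{7}{17} + \frac{1001}{775}} + 2086833 \cdot \frac{1}{2434} = - \frac{4276253}{\frac{11592}{13175}} + \frac{2086833}{2434} = \left(-4276253\right) \frac{13175}{11592} + \frac{2086833}{2434} = - \frac{56339633275}{11592} + \frac{2086833}{2434} = - \frac{68553238411607}{14107464}$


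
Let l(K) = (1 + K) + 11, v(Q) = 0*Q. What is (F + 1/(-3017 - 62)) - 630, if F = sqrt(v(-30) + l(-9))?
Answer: -1939771/3079 + sqrt(3) ≈ -628.27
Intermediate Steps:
v(Q) = 0
l(K) = 12 + K
F = sqrt(3) (F = sqrt(0 + (12 - 9)) = sqrt(0 + 3) = sqrt(3) ≈ 1.7320)
(F + 1/(-3017 - 62)) - 630 = (sqrt(3) + 1/(-3017 - 62)) - 630 = (sqrt(3) + 1/(-3079)) - 630 = (sqrt(3) - 1/3079) - 630 = (-1/3079 + sqrt(3)) - 630 = -1939771/3079 + sqrt(3)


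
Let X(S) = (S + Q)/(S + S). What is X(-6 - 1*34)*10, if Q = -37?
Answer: 77/8 ≈ 9.6250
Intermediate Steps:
X(S) = (-37 + S)/(2*S) (X(S) = (S - 37)/(S + S) = (-37 + S)/((2*S)) = (-37 + S)*(1/(2*S)) = (-37 + S)/(2*S))
X(-6 - 1*34)*10 = ((-37 + (-6 - 1*34))/(2*(-6 - 1*34)))*10 = ((-37 + (-6 - 34))/(2*(-6 - 34)))*10 = ((½)*(-37 - 40)/(-40))*10 = ((½)*(-1/40)*(-77))*10 = (77/80)*10 = 77/8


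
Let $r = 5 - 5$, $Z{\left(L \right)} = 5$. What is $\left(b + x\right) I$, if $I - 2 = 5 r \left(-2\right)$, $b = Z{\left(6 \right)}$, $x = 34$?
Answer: $78$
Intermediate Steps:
$r = 0$
$b = 5$
$I = 2$ ($I = 2 + 5 \cdot 0 \left(-2\right) = 2 + 0 \left(-2\right) = 2 + 0 = 2$)
$\left(b + x\right) I = \left(5 + 34\right) 2 = 39 \cdot 2 = 78$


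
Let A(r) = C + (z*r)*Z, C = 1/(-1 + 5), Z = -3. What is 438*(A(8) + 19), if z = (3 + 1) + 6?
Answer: -193377/2 ≈ -96689.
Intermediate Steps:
z = 10 (z = 4 + 6 = 10)
C = ¼ (C = 1/4 = ¼ ≈ 0.25000)
A(r) = ¼ - 30*r (A(r) = ¼ + (10*r)*(-3) = ¼ - 30*r)
438*(A(8) + 19) = 438*((¼ - 30*8) + 19) = 438*((¼ - 240) + 19) = 438*(-959/4 + 19) = 438*(-883/4) = -193377/2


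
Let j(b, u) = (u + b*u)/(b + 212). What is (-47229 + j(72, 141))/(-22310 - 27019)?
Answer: 4467581/4669812 ≈ 0.95669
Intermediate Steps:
j(b, u) = (u + b*u)/(212 + b)
(-47229 + j(72, 141))/(-22310 - 27019) = (-47229 + 141*(1 + 72)/(212 + 72))/(-22310 - 27019) = (-47229 + 141*73/284)/(-49329) = (-47229 + 141*(1/284)*73)*(-1/49329) = (-47229 + 10293/284)*(-1/49329) = -13402743/284*(-1/49329) = 4467581/4669812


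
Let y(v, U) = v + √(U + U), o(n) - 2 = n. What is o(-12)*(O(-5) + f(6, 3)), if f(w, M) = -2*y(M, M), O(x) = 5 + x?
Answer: 60 + 20*√6 ≈ 108.99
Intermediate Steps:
o(n) = 2 + n
y(v, U) = v + √2*√U (y(v, U) = v + √(2*U) = v + √2*√U)
f(w, M) = -2*M - 2*√2*√M (f(w, M) = -2*(M + √2*√M) = -2*M - 2*√2*√M)
o(-12)*(O(-5) + f(6, 3)) = (2 - 12)*((5 - 5) + (-2*3 - 2*√2*√3)) = -10*(0 + (-6 - 2*√6)) = -10*(-6 - 2*√6) = 60 + 20*√6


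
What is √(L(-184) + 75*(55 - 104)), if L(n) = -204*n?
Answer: √33861 ≈ 184.01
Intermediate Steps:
√(L(-184) + 75*(55 - 104)) = √(-204*(-184) + 75*(55 - 104)) = √(37536 + 75*(-49)) = √(37536 - 3675) = √33861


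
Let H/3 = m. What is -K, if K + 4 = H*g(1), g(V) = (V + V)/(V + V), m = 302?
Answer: -902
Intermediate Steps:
g(V) = 1 (g(V) = (2*V)/((2*V)) = (2*V)*(1/(2*V)) = 1)
H = 906 (H = 3*302 = 906)
K = 902 (K = -4 + 906*1 = -4 + 906 = 902)
-K = -1*902 = -902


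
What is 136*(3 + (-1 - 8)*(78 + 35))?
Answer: -137904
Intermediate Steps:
136*(3 + (-1 - 8)*(78 + 35)) = 136*(3 - 9*113) = 136*(3 - 1017) = 136*(-1014) = -137904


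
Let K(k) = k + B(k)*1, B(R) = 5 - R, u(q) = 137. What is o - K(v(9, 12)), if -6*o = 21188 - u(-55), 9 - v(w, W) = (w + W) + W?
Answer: -7027/2 ≈ -3513.5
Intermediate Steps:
v(w, W) = 9 - w - 2*W (v(w, W) = 9 - ((w + W) + W) = 9 - ((W + w) + W) = 9 - (w + 2*W) = 9 + (-w - 2*W) = 9 - w - 2*W)
K(k) = 5 (K(k) = k + (5 - k)*1 = k + (5 - k) = 5)
o = -7017/2 (o = -(21188 - 1*137)/6 = -(21188 - 137)/6 = -⅙*21051 = -7017/2 ≈ -3508.5)
o - K(v(9, 12)) = -7017/2 - 1*5 = -7017/2 - 5 = -7027/2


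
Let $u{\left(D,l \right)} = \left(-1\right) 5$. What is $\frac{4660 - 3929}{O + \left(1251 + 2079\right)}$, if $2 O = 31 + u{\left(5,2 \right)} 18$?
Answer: $\frac{1462}{6601} \approx 0.22148$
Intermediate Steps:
$u{\left(D,l \right)} = -5$
$O = - \frac{59}{2}$ ($O = \frac{31 - 90}{2} = \frac{1}{2} \left(-59\right) = - \frac{59}{2} \approx -29.5$)
$\frac{4660 - 3929}{O + \left(1251 + 2079\right)} = \frac{4660 - 3929}{- \frac{59}{2} + \left(1251 + 2079\right)} = \frac{731}{- \frac{59}{2} + 3330} = \frac{731}{\frac{6601}{2}} = 731 \cdot \frac{2}{6601} = \frac{1462}{6601}$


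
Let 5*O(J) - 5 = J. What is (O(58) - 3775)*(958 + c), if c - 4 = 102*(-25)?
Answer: 29873456/5 ≈ 5.9747e+6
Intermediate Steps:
O(J) = 1 + J/5
c = -2546 (c = 4 + 102*(-25) = 4 - 2550 = -2546)
(O(58) - 3775)*(958 + c) = ((1 + (⅕)*58) - 3775)*(958 - 2546) = ((1 + 58/5) - 3775)*(-1588) = (63/5 - 3775)*(-1588) = -18812/5*(-1588) = 29873456/5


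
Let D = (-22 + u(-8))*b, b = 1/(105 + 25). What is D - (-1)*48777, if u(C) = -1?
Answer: 6340987/130 ≈ 48777.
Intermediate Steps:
b = 1/130 ≈ 0.0076923
D = -23/130 (D = (-22 - 1)*(1/130) = -23*1/130 = -23/130 ≈ -0.17692)
D - (-1)*48777 = -23/130 - (-1)*48777 = -23/130 - 1*(-48777) = -23/130 + 48777 = 6340987/130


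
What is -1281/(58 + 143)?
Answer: -427/67 ≈ -6.3731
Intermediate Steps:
-1281/(58 + 143) = -1281/201 = (1/201)*(-1281) = -427/67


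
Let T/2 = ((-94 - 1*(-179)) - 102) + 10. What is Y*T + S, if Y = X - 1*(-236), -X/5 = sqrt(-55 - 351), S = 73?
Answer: -3231 + 70*I*sqrt(406) ≈ -3231.0 + 1410.5*I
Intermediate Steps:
X = -5*I*sqrt(406) (X = -5*sqrt(-55 - 351) = -5*I*sqrt(406) ≈ -100.75*I)
Y = 236 - 5*I*sqrt(406) (Y = -5*I*sqrt(406) - 1*(-236) = -5*I*sqrt(406) + 236 = 236 - 5*I*sqrt(406) ≈ 236.0 - 100.75*I)
T = -14 (T = 2*(((-94 - 1*(-179)) - 102) + 10) = 2*(((-94 + 179) - 102) + 10) = 2*((85 - 102) + 10) = 2*(-17 + 10) = 2*(-7) = -14)
Y*T + S = (236 - 5*I*sqrt(406))*(-14) + 73 = (-3304 + 70*I*sqrt(406)) + 73 = -3231 + 70*I*sqrt(406)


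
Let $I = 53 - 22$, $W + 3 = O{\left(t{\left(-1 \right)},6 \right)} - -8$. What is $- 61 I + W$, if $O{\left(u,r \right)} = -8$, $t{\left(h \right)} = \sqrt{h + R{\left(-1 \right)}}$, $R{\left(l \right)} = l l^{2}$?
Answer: $-1894$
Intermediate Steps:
$R{\left(l \right)} = l^{3}$
$t{\left(h \right)} = \sqrt{-1 + h}$ ($t{\left(h \right)} = \sqrt{h + \left(-1\right)^{3}} = \sqrt{h - 1} = \sqrt{-1 + h}$)
$W = -3$ ($W = -3 - 0 = -3 + \left(-8 + 8\right) = -3 + 0 = -3$)
$I = 31$
$- 61 I + W = \left(-61\right) 31 - 3 = -1891 - 3 = -1894$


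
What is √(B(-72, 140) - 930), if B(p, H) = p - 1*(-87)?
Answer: I*√915 ≈ 30.249*I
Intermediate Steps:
B(p, H) = 87 + p (B(p, H) = p + 87 = 87 + p)
√(B(-72, 140) - 930) = √((87 - 72) - 930) = √(15 - 930) = √(-915) = I*√915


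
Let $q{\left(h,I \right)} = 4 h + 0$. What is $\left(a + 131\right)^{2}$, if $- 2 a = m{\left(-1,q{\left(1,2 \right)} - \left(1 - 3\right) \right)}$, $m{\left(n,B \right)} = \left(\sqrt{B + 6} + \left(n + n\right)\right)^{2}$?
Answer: $15177 + 984 \sqrt{3} \approx 16881.0$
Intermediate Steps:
$q{\left(h,I \right)} = 4 h$
$m{\left(n,B \right)} = \left(\sqrt{6 + B} + 2 n\right)^{2}$
$a = - \frac{\left(-2 + 2 \sqrt{3}\right)^{2}}{2}$ ($a = - \frac{\left(\sqrt{6 + \left(4 \cdot 1 - \left(1 - 3\right)\right)} + 2 \left(-1\right)\right)^{2}}{2} = - \frac{\left(\sqrt{6 + \left(4 - -2\right)} - 2\right)^{2}}{2} = - \frac{\left(\sqrt{6 + \left(4 + 2\right)} - 2\right)^{2}}{2} = - \frac{\left(\sqrt{6 + 6} - 2\right)^{2}}{2} = - \frac{\left(\sqrt{12} - 2\right)^{2}}{2} = - \frac{\left(2 \sqrt{3} - 2\right)^{2}}{2} = - \frac{\left(-2 + 2 \sqrt{3}\right)^{2}}{2} \approx -1.0718$)
$\left(a + 131\right)^{2} = \left(\left(-8 + 4 \sqrt{3}\right) + 131\right)^{2} = \left(123 + 4 \sqrt{3}\right)^{2}$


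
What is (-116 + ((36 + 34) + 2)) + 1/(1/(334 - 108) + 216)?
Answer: -2147722/48817 ≈ -43.995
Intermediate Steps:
(-116 + ((36 + 34) + 2)) + 1/(1/(334 - 108) + 216) = (-116 + (70 + 2)) + 1/(1/226 + 216) = (-116 + 72) + 1/(1/226 + 216) = -44 + 1/(48817/226) = -44 + 226/48817 = -2147722/48817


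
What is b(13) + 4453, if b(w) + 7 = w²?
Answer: 4615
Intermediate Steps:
b(w) = -7 + w²
b(13) + 4453 = (-7 + 13²) + 4453 = (-7 + 169) + 4453 = 162 + 4453 = 4615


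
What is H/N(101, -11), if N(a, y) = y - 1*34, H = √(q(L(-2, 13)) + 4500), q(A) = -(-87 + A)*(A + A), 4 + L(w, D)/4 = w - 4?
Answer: -2*I*√1415/45 ≈ -1.6718*I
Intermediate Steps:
L(w, D) = -32 + 4*w (L(w, D) = -16 + 4*(w - 4) = -16 + 4*(-4 + w) = -16 + (-16 + 4*w) = -32 + 4*w)
q(A) = -2*A*(-87 + A) (q(A) = -(-87 + A)*2*A = -2*A*(-87 + A))
H = 2*I*√1415 (H = √(2*(-32 + 4*(-2))*(87 - (-32 + 4*(-2))) + 4500) = √(2*(-32 - 8)*(87 - (-32 - 8)) + 4500) = √(2*(-40)*(87 - 1*(-40)) + 4500) = √(2*(-40)*(87 + 40) + 4500) = √(2*(-40)*127 + 4500) = √(-10160 + 4500) = √(-5660) = 2*I*√1415 ≈ 75.233*I)
N(a, y) = -34 + y (N(a, y) = y - 34 = -34 + y)
H/N(101, -11) = (2*I*√1415)/(-34 - 11) = (2*I*√1415)/(-45) = (2*I*√1415)*(-1/45) = -2*I*√1415/45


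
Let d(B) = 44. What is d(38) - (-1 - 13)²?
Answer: -152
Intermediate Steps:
d(38) - (-1 - 13)² = 44 - (-1 - 13)² = 44 - 1*(-14)² = 44 - 1*196 = 44 - 196 = -152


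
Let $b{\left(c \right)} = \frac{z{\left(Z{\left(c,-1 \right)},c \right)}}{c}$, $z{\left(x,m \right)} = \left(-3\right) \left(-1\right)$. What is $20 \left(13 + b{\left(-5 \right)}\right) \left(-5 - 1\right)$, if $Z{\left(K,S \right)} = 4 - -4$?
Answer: $-1488$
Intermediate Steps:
$Z{\left(K,S \right)} = 8$ ($Z{\left(K,S \right)} = 4 + 4 = 8$)
$z{\left(x,m \right)} = 3$
$b{\left(c \right)} = \frac{3}{c}$
$20 \left(13 + b{\left(-5 \right)}\right) \left(-5 - 1\right) = 20 \left(13 + \frac{3}{-5}\right) \left(-5 - 1\right) = 20 \left(13 + 3 \left(- \frac{1}{5}\right)\right) \left(-6\right) = 20 \left(13 - \frac{3}{5}\right) \left(-6\right) = 20 \cdot \frac{62}{5} \left(-6\right) = 20 \left(- \frac{372}{5}\right) = -1488$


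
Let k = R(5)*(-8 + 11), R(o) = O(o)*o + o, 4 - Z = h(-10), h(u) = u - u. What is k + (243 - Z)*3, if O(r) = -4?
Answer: 672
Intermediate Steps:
h(u) = 0
Z = 4 (Z = 4 - 1*0 = 4 + 0 = 4)
R(o) = -3*o (R(o) = -4*o + o = -3*o)
k = -45 (k = (-3*5)*(-8 + 11) = -15*3 = -45)
k + (243 - Z)*3 = -45 + (243 - 1*4)*3 = -45 + (243 - 4)*3 = -45 + 239*3 = -45 + 717 = 672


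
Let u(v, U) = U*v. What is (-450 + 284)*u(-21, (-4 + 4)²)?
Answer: 0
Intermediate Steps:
(-450 + 284)*u(-21, (-4 + 4)²) = (-450 + 284)*((-4 + 4)²*(-21)) = -166*0²*(-21) = -0*(-21) = -166*0 = 0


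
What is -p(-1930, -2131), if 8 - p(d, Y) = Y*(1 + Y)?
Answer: 4539022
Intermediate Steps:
p(d, Y) = 8 - Y*(1 + Y)
-p(-1930, -2131) = -(8 - 1*(-2131) - 1*(-2131)²) = -(8 + 2131 - 1*4541161) = -(8 + 2131 - 4541161) = -1*(-4539022) = 4539022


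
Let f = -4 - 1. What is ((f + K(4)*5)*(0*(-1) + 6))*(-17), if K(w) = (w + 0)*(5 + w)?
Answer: -17850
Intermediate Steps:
K(w) = w*(5 + w)
f = -5
((f + K(4)*5)*(0*(-1) + 6))*(-17) = ((-5 + (4*(5 + 4))*5)*(0*(-1) + 6))*(-17) = ((-5 + (4*9)*5)*(0 + 6))*(-17) = ((-5 + 36*5)*6)*(-17) = ((-5 + 180)*6)*(-17) = (175*6)*(-17) = 1050*(-17) = -17850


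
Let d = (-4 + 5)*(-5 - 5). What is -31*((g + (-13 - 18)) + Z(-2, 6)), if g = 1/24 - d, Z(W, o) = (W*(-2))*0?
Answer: 15593/24 ≈ 649.71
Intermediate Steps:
Z(W, o) = 0 (Z(W, o) = -2*W*0 = 0)
d = -10 (d = 1*(-10) = -10)
g = 241/24 (g = 1/24 - 1*(-10) = 1/24 + 10 = 241/24 ≈ 10.042)
-31*((g + (-13 - 18)) + Z(-2, 6)) = -31*((241/24 + (-13 - 18)) + 0) = -31*((241/24 - 31) + 0) = -31*(-503/24 + 0) = -31*(-503/24) = 15593/24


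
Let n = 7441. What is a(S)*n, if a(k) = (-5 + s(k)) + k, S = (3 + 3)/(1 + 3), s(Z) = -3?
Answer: -96733/2 ≈ -48367.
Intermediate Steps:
S = 3/2 (S = 6/4 = 6*(¼) = 3/2 ≈ 1.5000)
a(k) = -8 + k (a(k) = (-5 - 3) + k = -8 + k)
a(S)*n = (-8 + 3/2)*7441 = -13/2*7441 = -96733/2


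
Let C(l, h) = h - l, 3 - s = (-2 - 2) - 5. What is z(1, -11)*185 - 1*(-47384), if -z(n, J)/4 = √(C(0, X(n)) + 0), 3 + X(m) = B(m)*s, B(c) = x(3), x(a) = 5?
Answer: 47384 - 740*√57 ≈ 41797.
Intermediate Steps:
s = 12 (s = 3 - ((-2 - 2) - 5) = 3 - (-4 - 5) = 3 - 1*(-9) = 3 + 9 = 12)
B(c) = 5
X(m) = 57 (X(m) = -3 + 5*12 = -3 + 60 = 57)
z(n, J) = -4*√57 (z(n, J) = -4*√((57 - 1*0) + 0) = -4*√((57 + 0) + 0) = -4*√(57 + 0) = -4*√57)
z(1, -11)*185 - 1*(-47384) = -4*√57*185 - 1*(-47384) = -740*√57 + 47384 = 47384 - 740*√57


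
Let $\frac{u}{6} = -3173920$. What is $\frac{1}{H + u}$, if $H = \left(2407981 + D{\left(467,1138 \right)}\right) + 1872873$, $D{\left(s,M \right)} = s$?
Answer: $- \frac{1}{14762199} \approx -6.7741 \cdot 10^{-8}$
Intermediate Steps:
$u = -19043520$ ($u = 6 \left(-3173920\right) = -19043520$)
$H = 4281321$ ($H = \left(2407981 + 467\right) + 1872873 = 2408448 + 1872873 = 4281321$)
$\frac{1}{H + u} = \frac{1}{4281321 - 19043520} = \frac{1}{-14762199} = - \frac{1}{14762199}$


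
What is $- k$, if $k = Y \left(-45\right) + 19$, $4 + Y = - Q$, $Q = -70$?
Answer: $2951$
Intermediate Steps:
$Y = 66$ ($Y = -4 - -70 = -4 + 70 = 66$)
$k = -2951$ ($k = 66 \left(-45\right) + 19 = -2970 + 19 = -2951$)
$- k = \left(-1\right) \left(-2951\right) = 2951$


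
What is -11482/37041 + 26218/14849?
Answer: 800644720/550021809 ≈ 1.4557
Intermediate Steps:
-11482/37041 + 26218/14849 = 800644720/550021809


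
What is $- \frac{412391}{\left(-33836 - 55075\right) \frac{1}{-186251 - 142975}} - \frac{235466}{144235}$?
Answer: $- \frac{25203067846168}{16504605} \approx -1.527 \cdot 10^{6}$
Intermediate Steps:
$- \frac{412391}{\left(-33836 - 55075\right) \frac{1}{-186251 - 142975}} - \frac{235466}{144235} = - \frac{412391}{\left(-88911\right) \frac{1}{-329226}} - \frac{33638}{20605} = - \frac{412391}{\left(-88911\right) \left(- \frac{1}{329226}\right)} - \frac{33638}{20605} = - \frac{412391}{\frac{801}{2966}} - \frac{33638}{20605} = \left(-412391\right) \frac{2966}{801} - \frac{33638}{20605} = - \frac{1223151706}{801} - \frac{33638}{20605} = - \frac{25203067846168}{16504605}$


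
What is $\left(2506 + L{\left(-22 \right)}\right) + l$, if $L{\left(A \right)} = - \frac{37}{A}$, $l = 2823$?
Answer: $\frac{117275}{22} \approx 5330.7$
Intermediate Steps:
$\left(2506 + L{\left(-22 \right)}\right) + l = \left(2506 - \frac{37}{-22}\right) + 2823 = \left(2506 - - \frac{37}{22}\right) + 2823 = \left(2506 + \frac{37}{22}\right) + 2823 = \frac{55169}{22} + 2823 = \frac{117275}{22}$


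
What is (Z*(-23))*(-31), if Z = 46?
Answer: 32798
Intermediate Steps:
(Z*(-23))*(-31) = (46*(-23))*(-31) = -1058*(-31) = 32798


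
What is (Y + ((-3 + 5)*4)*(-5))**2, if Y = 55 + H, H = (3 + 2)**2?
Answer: 1600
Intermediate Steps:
H = 25 (H = 5**2 = 25)
Y = 80 (Y = 55 + 25 = 80)
(Y + ((-3 + 5)*4)*(-5))**2 = (80 + ((-3 + 5)*4)*(-5))**2 = (80 + (2*4)*(-5))**2 = (80 + 8*(-5))**2 = (80 - 40)**2 = 40**2 = 1600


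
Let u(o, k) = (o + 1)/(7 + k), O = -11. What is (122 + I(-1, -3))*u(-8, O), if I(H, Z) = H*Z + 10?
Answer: 945/4 ≈ 236.25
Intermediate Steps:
I(H, Z) = 10 + H*Z
u(o, k) = (1 + o)/(7 + k)
(122 + I(-1, -3))*u(-8, O) = (122 + (10 - 1*(-3)))*((1 - 8)/(7 - 11)) = (122 + (10 + 3))*(-7/(-4)) = (122 + 13)*(-¼*(-7)) = 135*(7/4) = 945/4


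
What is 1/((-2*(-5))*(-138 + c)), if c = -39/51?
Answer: -17/23590 ≈ -0.00072064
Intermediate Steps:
c = -13/17 (c = -39*1/51 = -13/17 ≈ -0.76471)
1/((-2*(-5))*(-138 + c)) = 1/((-2*(-5))*(-138 - 13/17)) = 1/(10*(-2359/17)) = 1/(-23590/17) = -17/23590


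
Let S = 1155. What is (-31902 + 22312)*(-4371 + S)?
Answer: 30841440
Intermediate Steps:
(-31902 + 22312)*(-4371 + S) = (-31902 + 22312)*(-4371 + 1155) = -9590*(-3216) = 30841440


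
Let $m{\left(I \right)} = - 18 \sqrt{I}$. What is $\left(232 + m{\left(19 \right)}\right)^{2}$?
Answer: $59980 - 8352 \sqrt{19} \approx 23574.0$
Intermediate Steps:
$\left(232 + m{\left(19 \right)}\right)^{2} = \left(232 - 18 \sqrt{19}\right)^{2}$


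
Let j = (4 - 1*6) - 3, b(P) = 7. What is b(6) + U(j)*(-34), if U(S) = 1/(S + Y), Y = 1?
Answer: 31/2 ≈ 15.500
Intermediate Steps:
j = -5 (j = (4 - 6) - 3 = -2 - 3 = -5)
U(S) = 1/(1 + S) (U(S) = 1/(S + 1) = 1/(1 + S))
b(6) + U(j)*(-34) = 7 - 34/(1 - 5) = 7 - 34/(-4) = 7 - ¼*(-34) = 7 + 17/2 = 31/2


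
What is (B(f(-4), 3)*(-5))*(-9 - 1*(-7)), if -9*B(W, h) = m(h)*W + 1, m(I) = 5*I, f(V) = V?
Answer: 590/9 ≈ 65.556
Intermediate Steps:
B(W, h) = -1/9 - 5*W*h/9 (B(W, h) = -((5*h)*W + 1)/9 = -(5*W*h + 1)/9 = -(1 + 5*W*h)/9 = -1/9 - 5*W*h/9)
(B(f(-4), 3)*(-5))*(-9 - 1*(-7)) = ((-1/9 - 5/9*(-4)*3)*(-5))*(-9 - 1*(-7)) = ((-1/9 + 20/3)*(-5))*(-9 + 7) = ((59/9)*(-5))*(-2) = -295/9*(-2) = 590/9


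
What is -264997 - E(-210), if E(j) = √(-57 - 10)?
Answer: -264997 - I*√67 ≈ -2.65e+5 - 8.1853*I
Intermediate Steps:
E(j) = I*√67 (E(j) = √(-67) = I*√67)
-264997 - E(-210) = -264997 - I*√67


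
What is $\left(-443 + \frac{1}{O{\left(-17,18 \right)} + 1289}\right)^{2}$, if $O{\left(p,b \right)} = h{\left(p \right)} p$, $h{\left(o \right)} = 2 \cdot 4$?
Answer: $\frac{260894165284}{1329409} \approx 1.9625 \cdot 10^{5}$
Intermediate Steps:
$h{\left(o \right)} = 8$
$O{\left(p,b \right)} = 8 p$
$\left(-443 + \frac{1}{O{\left(-17,18 \right)} + 1289}\right)^{2} = \left(-443 + \frac{1}{8 \left(-17\right) + 1289}\right)^{2} = \left(-443 + \frac{1}{-136 + 1289}\right)^{2} = \left(-443 + \frac{1}{1153}\right)^{2} = \left(- \frac{510778}{1153}\right)^{2} = \frac{260894165284}{1329409}$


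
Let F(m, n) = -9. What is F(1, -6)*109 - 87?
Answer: -1068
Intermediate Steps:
F(1, -6)*109 - 87 = -9*109 - 87 = -981 - 87 = -1068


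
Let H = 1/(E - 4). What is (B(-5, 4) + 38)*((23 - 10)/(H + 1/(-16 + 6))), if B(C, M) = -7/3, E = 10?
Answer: 6955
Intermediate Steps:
B(C, M) = -7/3 (B(C, M) = -7*⅓ = -7/3)
H = ⅙ (H = 1/(10 - 4) = 1/6 = ⅙ ≈ 0.16667)
(B(-5, 4) + 38)*((23 - 10)/(H + 1/(-16 + 6))) = (-7/3 + 38)*((23 - 10)/(⅙ + 1/(-16 + 6))) = 107*(13/(⅙ + 1/(-10)))/3 = 107*(13/(⅙ - ⅒))/3 = 107*(13/(1/15))/3 = 107*(13*15)/3 = (107/3)*195 = 6955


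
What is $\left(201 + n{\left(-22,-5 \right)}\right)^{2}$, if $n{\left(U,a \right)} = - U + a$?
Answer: $47524$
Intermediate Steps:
$n{\left(U,a \right)} = a - U$
$\left(201 + n{\left(-22,-5 \right)}\right)^{2} = \left(201 - -17\right)^{2} = \left(201 + \left(-5 + 22\right)\right)^{2} = \left(201 + 17\right)^{2} = 218^{2} = 47524$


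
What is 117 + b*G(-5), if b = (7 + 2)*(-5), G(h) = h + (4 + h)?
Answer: 387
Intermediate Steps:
G(h) = 4 + 2*h
b = -45 (b = 9*(-5) = -45)
117 + b*G(-5) = 117 - 45*(4 + 2*(-5)) = 117 - 45*(4 - 10) = 117 - 45*(-6) = 117 + 270 = 387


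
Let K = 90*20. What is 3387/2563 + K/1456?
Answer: 1193109/466466 ≈ 2.5578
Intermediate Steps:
K = 1800
3387/2563 + K/1456 = 3387/2563 + 1800/1456 = 3387*(1/2563) + 1800*(1/1456) = 3387/2563 + 225/182 = 1193109/466466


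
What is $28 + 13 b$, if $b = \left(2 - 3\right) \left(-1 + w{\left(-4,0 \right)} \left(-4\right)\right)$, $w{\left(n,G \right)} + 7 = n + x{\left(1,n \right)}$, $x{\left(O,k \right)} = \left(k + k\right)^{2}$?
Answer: $2797$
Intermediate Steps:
$x{\left(O,k \right)} = 4 k^{2}$ ($x{\left(O,k \right)} = \left(2 k\right)^{2} = 4 k^{2}$)
$w{\left(n,G \right)} = -7 + n + 4 n^{2}$ ($w{\left(n,G \right)} = -7 + \left(n + 4 n^{2}\right) = -7 + n + 4 n^{2}$)
$b = 213$ ($b = \left(2 - 3\right) \left(-1 + \left(-7 - 4 + 4 \left(-4\right)^{2}\right) \left(-4\right)\right) = - (-1 + \left(-7 - 4 + 4 \cdot 16\right) \left(-4\right)) = - (-1 + \left(-7 - 4 + 64\right) \left(-4\right)) = - (-1 + 53 \left(-4\right)) = - (-1 - 212) = \left(-1\right) \left(-213\right) = 213$)
$28 + 13 b = 28 + 13 \cdot 213 = 28 + 2769 = 2797$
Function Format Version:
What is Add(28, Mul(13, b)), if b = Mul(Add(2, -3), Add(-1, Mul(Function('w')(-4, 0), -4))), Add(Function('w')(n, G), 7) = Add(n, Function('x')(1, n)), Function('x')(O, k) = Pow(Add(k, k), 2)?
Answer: 2797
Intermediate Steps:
Function('x')(O, k) = Mul(4, Pow(k, 2)) (Function('x')(O, k) = Pow(Mul(2, k), 2) = Mul(4, Pow(k, 2)))
Function('w')(n, G) = Add(-7, n, Mul(4, Pow(n, 2))) (Function('w')(n, G) = Add(-7, Add(n, Mul(4, Pow(n, 2)))) = Add(-7, n, Mul(4, Pow(n, 2))))
b = 213 (b = Mul(Add(2, -3), Add(-1, Mul(Add(-7, -4, Mul(4, Pow(-4, 2))), -4))) = Mul(-1, Add(-1, Mul(Add(-7, -4, Mul(4, 16)), -4))) = Mul(-1, Add(-1, Mul(Add(-7, -4, 64), -4))) = Mul(-1, Add(-1, Mul(53, -4))) = Mul(-1, Add(-1, -212)) = Mul(-1, -213) = 213)
Add(28, Mul(13, b)) = Add(28, Mul(13, 213)) = Add(28, 2769) = 2797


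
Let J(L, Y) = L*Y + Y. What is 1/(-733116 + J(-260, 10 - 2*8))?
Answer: -1/731562 ≈ -1.3669e-6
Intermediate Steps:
J(L, Y) = Y + L*Y
1/(-733116 + J(-260, 10 - 2*8)) = 1/(-733116 + (10 - 2*8)*(1 - 260)) = 1/(-733116 + (10 - 16)*(-259)) = 1/(-733116 - 6*(-259)) = 1/(-733116 + 1554) = 1/(-731562) = -1/731562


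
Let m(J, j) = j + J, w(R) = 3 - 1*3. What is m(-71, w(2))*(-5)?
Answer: 355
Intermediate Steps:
w(R) = 0 (w(R) = 3 - 3 = 0)
m(J, j) = J + j
m(-71, w(2))*(-5) = (-71 + 0)*(-5) = -71*(-5) = 355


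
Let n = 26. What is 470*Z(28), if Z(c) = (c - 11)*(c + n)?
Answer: 431460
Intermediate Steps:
Z(c) = (-11 + c)*(26 + c) (Z(c) = (c - 11)*(c + 26) = (-11 + c)*(26 + c))
470*Z(28) = 470*(-286 + 28² + 15*28) = 470*(-286 + 784 + 420) = 470*918 = 431460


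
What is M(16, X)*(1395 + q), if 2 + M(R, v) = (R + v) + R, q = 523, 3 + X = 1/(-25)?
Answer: 1292732/25 ≈ 51709.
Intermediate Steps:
X = -76/25 (X = -3 + 1/(-25) = -3 - 1/25 = -76/25 ≈ -3.0400)
M(R, v) = -2 + v + 2*R (M(R, v) = -2 + ((R + v) + R) = -2 + (v + 2*R) = -2 + v + 2*R)
M(16, X)*(1395 + q) = (-2 - 76/25 + 2*16)*(1395 + 523) = (-2 - 76/25 + 32)*1918 = (674/25)*1918 = 1292732/25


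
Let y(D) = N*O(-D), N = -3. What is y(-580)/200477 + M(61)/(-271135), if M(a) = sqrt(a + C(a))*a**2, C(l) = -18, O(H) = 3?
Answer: -9/200477 - 3721*sqrt(43)/271135 ≈ -0.090038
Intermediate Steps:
y(D) = -9 (y(D) = -3*3 = -9)
M(a) = a**2*sqrt(-18 + a) (M(a) = sqrt(a - 18)*a**2 = sqrt(-18 + a)*a**2 = a**2*sqrt(-18 + a))
y(-580)/200477 + M(61)/(-271135) = -9/200477 + (61**2*sqrt(-18 + 61))/(-271135) = -9*1/200477 + (3721*sqrt(43))*(-1/271135) = -9/200477 - 3721*sqrt(43)/271135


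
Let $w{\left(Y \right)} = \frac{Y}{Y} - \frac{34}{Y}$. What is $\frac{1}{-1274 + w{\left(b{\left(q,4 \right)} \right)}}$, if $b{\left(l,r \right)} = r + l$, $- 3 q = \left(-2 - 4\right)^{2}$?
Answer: $- \frac{4}{5075} \approx -0.00078818$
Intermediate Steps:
$q = -12$ ($q = - \frac{\left(-2 - 4\right)^{2}}{3} = - \frac{\left(-6\right)^{2}}{3} = \left(- \frac{1}{3}\right) 36 = -12$)
$b{\left(l,r \right)} = l + r$
$w{\left(Y \right)} = 1 - \frac{34}{Y}$
$\frac{1}{-1274 + w{\left(b{\left(q,4 \right)} \right)}} = \frac{1}{-1274 + \frac{-34 + \left(-12 + 4\right)}{-12 + 4}} = \frac{1}{-1274 + \frac{-34 - 8}{-8}} = \frac{1}{-1274 - - \frac{21}{4}} = \frac{1}{-1274 + \frac{21}{4}} = \frac{1}{- \frac{5075}{4}} = - \frac{4}{5075}$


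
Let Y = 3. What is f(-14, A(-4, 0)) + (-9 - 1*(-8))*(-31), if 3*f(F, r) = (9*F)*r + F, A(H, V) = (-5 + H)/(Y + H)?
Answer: -1055/3 ≈ -351.67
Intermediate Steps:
A(H, V) = (-5 + H)/(3 + H)
f(F, r) = F/3 + 3*F*r (f(F, r) = ((9*F)*r + F)/3 = (9*F*r + F)/3 = (F + 9*F*r)/3 = F/3 + 3*F*r)
f(-14, A(-4, 0)) + (-9 - 1*(-8))*(-31) = (⅓)*(-14)*(1 + 9*((-5 - 4)/(3 - 4))) + (-9 - 1*(-8))*(-31) = (⅓)*(-14)*(1 + 9*(-9/(-1))) + (-9 + 8)*(-31) = (⅓)*(-14)*(1 + 9*(-1*(-9))) - 1*(-31) = (⅓)*(-14)*(1 + 9*9) + 31 = (⅓)*(-14)*(1 + 81) + 31 = (⅓)*(-14)*82 + 31 = -1148/3 + 31 = -1055/3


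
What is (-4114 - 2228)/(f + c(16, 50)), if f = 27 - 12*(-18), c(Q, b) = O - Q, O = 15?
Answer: -3171/121 ≈ -26.207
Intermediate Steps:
c(Q, b) = 15 - Q
f = 243 (f = 27 + 216 = 243)
(-4114 - 2228)/(f + c(16, 50)) = (-4114 - 2228)/(243 + (15 - 1*16)) = -6342/(243 + (15 - 16)) = -6342/(243 - 1) = -6342/242 = -6342*1/242 = -3171/121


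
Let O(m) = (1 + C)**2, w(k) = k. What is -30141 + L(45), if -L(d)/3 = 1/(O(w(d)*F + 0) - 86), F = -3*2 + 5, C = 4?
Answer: -1838598/61 ≈ -30141.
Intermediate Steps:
F = -1 (F = -6 + 5 = -1)
O(m) = 25 (O(m) = (1 + 4)**2 = 5**2 = 25)
L(d) = 3/61 (L(d) = -3/(25 - 86) = -3/(-61) = -3*(-1/61) = 3/61)
-30141 + L(45) = -30141 + 3/61 = -1838598/61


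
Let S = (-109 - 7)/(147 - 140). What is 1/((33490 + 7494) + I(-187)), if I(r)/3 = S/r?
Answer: 1309/53648404 ≈ 2.4400e-5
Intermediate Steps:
S = -116/7 ≈ -16.571
I(r) = -348/(7*r) (I(r) = 3*(-116/(7*r)) = -348/(7*r))
1/((33490 + 7494) + I(-187)) = 1/((33490 + 7494) - 348/7/(-187)) = 1/(40984 - 348/7*(-1/187)) = 1/(40984 + 348/1309) = 1/(53648404/1309) = 1309/53648404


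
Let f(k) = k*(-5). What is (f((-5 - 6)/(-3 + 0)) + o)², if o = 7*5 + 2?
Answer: 3136/9 ≈ 348.44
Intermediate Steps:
f(k) = -5*k
o = 37 (o = 35 + 2 = 37)
(f((-5 - 6)/(-3 + 0)) + o)² = (-5*(-5 - 6)/(-3 + 0) + 37)² = (-(-55)/(-3) + 37)² = (-(-55)*(-1)/3 + 37)² = (-5*11/3 + 37)² = (-55/3 + 37)² = (56/3)² = 3136/9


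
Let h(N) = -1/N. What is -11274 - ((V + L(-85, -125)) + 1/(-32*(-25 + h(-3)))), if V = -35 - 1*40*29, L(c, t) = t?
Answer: -23571075/2368 ≈ -9954.0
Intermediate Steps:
V = -1195 (V = -35 - 40*29 = -35 - 1160 = -1195)
-11274 - ((V + L(-85, -125)) + 1/(-32*(-25 + h(-3)))) = -11274 - ((-1195 - 125) + 1/(-32*(-25 - 1/(-3)))) = -11274 - (-1320 + 1/(-32*(-25 - 1*(-1/3)))) = -11274 - (-1320 + 1/(-32*(-25 + 1/3))) = -11274 - (-1320 + 1/(-32*(-74/3))) = -11274 - (-1320 + 1/(2368/3)) = -11274 - (-1320 + 3/2368) = -11274 - 1*(-3125757/2368) = -11274 + 3125757/2368 = -23571075/2368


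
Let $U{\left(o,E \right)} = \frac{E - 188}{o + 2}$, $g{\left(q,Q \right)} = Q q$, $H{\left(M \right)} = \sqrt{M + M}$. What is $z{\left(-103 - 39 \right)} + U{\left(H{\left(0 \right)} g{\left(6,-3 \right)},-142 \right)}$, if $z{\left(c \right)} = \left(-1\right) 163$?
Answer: $-328$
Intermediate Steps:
$H{\left(M \right)} = \sqrt{2} \sqrt{M}$ ($H{\left(M \right)} = \sqrt{2 M} = \sqrt{2} \sqrt{M}$)
$z{\left(c \right)} = -163$
$U{\left(o,E \right)} = \frac{-188 + E}{2 + o}$
$z{\left(-103 - 39 \right)} + U{\left(H{\left(0 \right)} g{\left(6,-3 \right)},-142 \right)} = -163 + \frac{-188 - 142}{2 + \sqrt{2} \sqrt{0} \left(\left(-3\right) 6\right)} = -163 + \frac{1}{2 + \sqrt{2} \cdot 0 \left(-18\right)} \left(-330\right) = -163 + \frac{1}{2 + 0 \left(-18\right)} \left(-330\right) = -163 + \frac{1}{2 + 0} \left(-330\right) = -163 + \frac{1}{2} \left(-330\right) = -163 - 165 = -328$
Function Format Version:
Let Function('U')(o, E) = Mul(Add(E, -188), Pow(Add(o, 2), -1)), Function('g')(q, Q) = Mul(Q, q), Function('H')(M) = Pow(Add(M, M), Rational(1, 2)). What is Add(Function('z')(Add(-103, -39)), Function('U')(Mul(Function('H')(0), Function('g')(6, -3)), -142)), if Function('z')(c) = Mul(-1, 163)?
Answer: -328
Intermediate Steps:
Function('H')(M) = Mul(Pow(2, Rational(1, 2)), Pow(M, Rational(1, 2))) (Function('H')(M) = Pow(Mul(2, M), Rational(1, 2)) = Mul(Pow(2, Rational(1, 2)), Pow(M, Rational(1, 2))))
Function('z')(c) = -163
Function('U')(o, E) = Mul(Pow(Add(2, o), -1), Add(-188, E)) (Function('U')(o, E) = Mul(Add(-188, E), Pow(Add(2, o), -1)) = Mul(Pow(Add(2, o), -1), Add(-188, E)))
Add(Function('z')(Add(-103, -39)), Function('U')(Mul(Function('H')(0), Function('g')(6, -3)), -142)) = Add(-163, Mul(Pow(Add(2, Mul(Mul(Pow(2, Rational(1, 2)), Pow(0, Rational(1, 2))), Mul(-3, 6))), -1), Add(-188, -142))) = Add(-163, Mul(Pow(Add(2, Mul(Mul(Pow(2, Rational(1, 2)), 0), -18)), -1), -330)) = Add(-163, Mul(Pow(Add(2, Mul(0, -18)), -1), -330)) = Add(-163, Mul(Pow(Add(2, 0), -1), -330)) = Add(-163, Mul(Pow(2, -1), -330)) = Add(-163, Mul(Rational(1, 2), -330)) = Add(-163, -165) = -328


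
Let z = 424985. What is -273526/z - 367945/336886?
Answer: -22592562351/13015590610 ≈ -1.7358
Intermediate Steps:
-273526/z - 367945/336886 = -273526/424985 - 367945/336886 = -273526*1/424985 - 367945*1/336886 = -24866/38635 - 367945/336886 = -22592562351/13015590610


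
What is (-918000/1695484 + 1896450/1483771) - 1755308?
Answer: -1103961004528984178/628927497541 ≈ -1.7553e+6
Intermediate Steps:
(-918000/1695484 + 1896450/1483771) - 1755308 = (-918000*1/1695484 + 1896450*(1/1483771)) - 1755308 = (-229500/423871 + 1896450/1483771) - 1755308 = 463324713450/628927497541 - 1755308 = -1103961004528984178/628927497541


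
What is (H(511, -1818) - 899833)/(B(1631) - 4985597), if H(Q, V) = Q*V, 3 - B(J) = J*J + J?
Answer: 1828831/7647386 ≈ 0.23914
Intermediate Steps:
B(J) = 3 - J - J² (B(J) = 3 - (J*J + J) = 3 - (J² + J) = 3 - (J + J²) = 3 + (-J - J²) = 3 - J - J²)
(H(511, -1818) - 899833)/(B(1631) - 4985597) = (511*(-1818) - 899833)/((3 - 1*1631 - 1*1631²) - 4985597) = (-928998 - 899833)/((3 - 1631 - 1*2660161) - 4985597) = -1828831/((3 - 1631 - 2660161) - 4985597) = -1828831/(-2661789 - 4985597) = -1828831/(-7647386) = -1828831*(-1/7647386) = 1828831/7647386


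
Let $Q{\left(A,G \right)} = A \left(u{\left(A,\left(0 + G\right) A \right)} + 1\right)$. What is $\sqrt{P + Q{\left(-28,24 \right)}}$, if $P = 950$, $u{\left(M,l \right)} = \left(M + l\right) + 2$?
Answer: $3 \sqrt{2274} \approx 143.06$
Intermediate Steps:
$u{\left(M,l \right)} = 2 + M + l$
$Q{\left(A,G \right)} = A \left(3 + A + A G\right)$ ($Q{\left(A,G \right)} = A \left(\left(2 + A + \left(0 + G\right) A\right) + 1\right) = A \left(\left(2 + A + G A\right) + 1\right) = A \left(\left(2 + A + A G\right) + 1\right) = A \left(3 + A + A G\right)$)
$\sqrt{P + Q{\left(-28,24 \right)}} = \sqrt{950 - 28 \left(3 - 28 - 672\right)} = \sqrt{950 - -19516} = \sqrt{950 + 19516} = \sqrt{20466} = 3 \sqrt{2274}$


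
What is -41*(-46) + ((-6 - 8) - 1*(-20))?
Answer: 1892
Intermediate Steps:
-41*(-46) + ((-6 - 8) - 1*(-20)) = 1886 + (-14 + 20) = 1886 + 6 = 1892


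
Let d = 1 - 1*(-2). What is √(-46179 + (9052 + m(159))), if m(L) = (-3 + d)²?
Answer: I*√37127 ≈ 192.68*I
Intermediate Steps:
d = 3 (d = 1 + 2 = 3)
m(L) = 0 (m(L) = (-3 + 3)² = 0² = 0)
√(-46179 + (9052 + m(159))) = √(-46179 + (9052 + 0)) = √(-46179 + 9052) = √(-37127) = I*√37127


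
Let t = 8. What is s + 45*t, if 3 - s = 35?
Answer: 328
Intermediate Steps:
s = -32 (s = 3 - 1*35 = 3 - 35 = -32)
s + 45*t = -32 + 45*8 = -32 + 360 = 328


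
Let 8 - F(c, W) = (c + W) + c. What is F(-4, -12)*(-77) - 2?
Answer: -2158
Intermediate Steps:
F(c, W) = 8 - W - 2*c (F(c, W) = 8 - ((c + W) + c) = 8 - ((W + c) + c) = 8 - (W + 2*c) = 8 + (-W - 2*c) = 8 - W - 2*c)
F(-4, -12)*(-77) - 2 = (8 - 1*(-12) - 2*(-4))*(-77) - 2 = (8 + 12 + 8)*(-77) - 2 = 28*(-77) - 2 = -2156 - 2 = -2158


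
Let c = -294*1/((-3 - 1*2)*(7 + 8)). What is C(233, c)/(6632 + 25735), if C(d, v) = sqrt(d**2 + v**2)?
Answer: sqrt(33940229)/809175 ≈ 0.0071997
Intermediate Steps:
c = 98/25 (c = -294*1/(15*(-3 - 2)) = -294/(15*(-5)) = -294/(-75) = -294*(-1/75) = 98/25 ≈ 3.9200)
C(233, c)/(6632 + 25735) = sqrt(233**2 + (98/25)**2)/(6632 + 25735) = sqrt(54289 + 9604/625)/32367 = sqrt(33940229/625)*(1/32367) = (sqrt(33940229)/25)*(1/32367) = sqrt(33940229)/809175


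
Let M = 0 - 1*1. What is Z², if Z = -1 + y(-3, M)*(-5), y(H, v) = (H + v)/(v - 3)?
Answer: 36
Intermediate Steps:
M = -1 (M = 0 - 1 = -1)
y(H, v) = (H + v)/(-3 + v)
Z = -6 (Z = -1 + ((-3 - 1)/(-3 - 1))*(-5) = -1 + (-4/(-4))*(-5) = -1 - ¼*(-4)*(-5) = -1 + 1*(-5) = -1 - 5 = -6)
Z² = (-6)² = 36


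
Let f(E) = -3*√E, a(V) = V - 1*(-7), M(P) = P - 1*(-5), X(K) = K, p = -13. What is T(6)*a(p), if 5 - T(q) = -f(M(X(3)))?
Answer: -30 + 36*√2 ≈ 20.912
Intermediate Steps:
M(P) = 5 + P (M(P) = P + 5 = 5 + P)
a(V) = 7 + V (a(V) = V + 7 = 7 + V)
T(q) = 5 - 6*√2 (T(q) = 5 - (-1)*(-3*√(5 + 3)) = 5 - (-1)*(-6*√2) = 5 - 6*√2)
T(6)*a(p) = (5 - 6*√2)*(7 - 13) = (5 - 6*√2)*(-6) = -30 + 36*√2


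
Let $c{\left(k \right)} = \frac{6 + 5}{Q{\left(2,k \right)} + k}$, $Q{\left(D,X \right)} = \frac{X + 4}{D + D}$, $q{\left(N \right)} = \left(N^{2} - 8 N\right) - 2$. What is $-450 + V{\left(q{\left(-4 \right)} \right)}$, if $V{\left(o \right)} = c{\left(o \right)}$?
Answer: $- \frac{52628}{117} \approx -449.81$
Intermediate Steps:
$q{\left(N \right)} = -2 + N^{2} - 8 N$
$Q{\left(D,X \right)} = \frac{4 + X}{2 D}$
$c{\left(k \right)} = \frac{11}{1 + \frac{5 k}{4}}$ ($c{\left(k \right)} = \frac{6 + 5}{\frac{4 + k}{2 \cdot 2} + k} = \frac{11}{\frac{1}{2} \cdot \frac{1}{2} \left(4 + k\right) + k} = \frac{11}{\left(1 + \frac{k}{4}\right) + k} = \frac{11}{1 + \frac{5 k}{4}}$)
$V{\left(o \right)} = \frac{44}{4 + 5 o}$
$-450 + V{\left(q{\left(-4 \right)} \right)} = -450 + \frac{44}{4 + 5 \left(-2 + \left(-4\right)^{2} - -32\right)} = -450 + \frac{44}{4 + 5 \left(-2 + 16 + 32\right)} = -450 + \frac{44}{4 + 5 \cdot 46} = -450 + \frac{44}{4 + 230} = -450 + \frac{44}{234} = -450 + 44 \cdot \frac{1}{234} = -450 + \frac{22}{117} = - \frac{52628}{117}$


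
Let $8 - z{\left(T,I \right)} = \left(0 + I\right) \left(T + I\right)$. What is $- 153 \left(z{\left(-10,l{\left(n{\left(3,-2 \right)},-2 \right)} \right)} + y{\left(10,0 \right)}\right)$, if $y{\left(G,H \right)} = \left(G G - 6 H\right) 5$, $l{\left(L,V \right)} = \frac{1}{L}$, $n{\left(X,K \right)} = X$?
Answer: $-78217$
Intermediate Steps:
$y{\left(G,H \right)} = - 30 H + 5 G^{2}$ ($y{\left(G,H \right)} = \left(G^{2} - 6 H\right) 5 = - 30 H + 5 G^{2}$)
$z{\left(T,I \right)} = 8 - I \left(I + T\right)$ ($z{\left(T,I \right)} = 8 - \left(0 + I\right) \left(T + I\right) = 8 - I \left(I + T\right)$)
$- 153 \left(z{\left(-10,l{\left(n{\left(3,-2 \right)},-2 \right)} \right)} + y{\left(10,0 \right)}\right) = - 153 \left(\left(8 - \left(\frac{1}{3}\right)^{2} - \frac{1}{3} \left(-10\right)\right) + \left(\left(-30\right) 0 + 5 \cdot 10^{2}\right)\right) = - 153 \left(\left(8 - \left(\frac{1}{3}\right)^{2} - \frac{1}{3} \left(-10\right)\right) + \left(0 + 5 \cdot 100\right)\right) = - 153 \left(\left(8 - \frac{1}{9} + \frac{10}{3}\right) + \left(0 + 500\right)\right) = - 153 \left(\left(8 - \frac{1}{9} + \frac{10}{3}\right) + 500\right) = - 153 \left(\frac{101}{9} + 500\right) = \left(-153\right) \frac{4601}{9} = -78217$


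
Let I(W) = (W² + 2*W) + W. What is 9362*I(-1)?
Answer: -18724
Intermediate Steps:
I(W) = W² + 3*W
9362*I(-1) = 9362*(-(3 - 1)) = 9362*(-1*2) = 9362*(-2) = -18724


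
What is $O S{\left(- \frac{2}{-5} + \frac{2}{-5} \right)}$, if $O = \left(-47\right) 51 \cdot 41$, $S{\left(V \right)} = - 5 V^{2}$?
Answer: $0$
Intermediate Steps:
$O = -98277$ ($O = \left(-2397\right) 41 = -98277$)
$O S{\left(- \frac{2}{-5} + \frac{2}{-5} \right)} = - 98277 \left(- 5 \left(- \frac{2}{-5} + \frac{2}{-5}\right)^{2}\right) = - 98277 \left(- 5 \left(\left(-2\right) \left(- \frac{1}{5}\right) + 2 \left(- \frac{1}{5}\right)\right)^{2}\right) = - 98277 \left(- 5 \left(\frac{2}{5} - \frac{2}{5}\right)^{2}\right) = - 98277 \left(- 5 \cdot 0^{2}\right) = - 98277 \left(\left(-5\right) 0\right) = \left(-98277\right) 0 = 0$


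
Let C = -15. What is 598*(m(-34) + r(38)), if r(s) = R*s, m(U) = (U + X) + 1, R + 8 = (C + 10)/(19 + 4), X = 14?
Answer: -198094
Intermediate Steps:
R = -189/23 (R = -8 + (-15 + 10)/(19 + 4) = -8 - 5/23 = -189/23 ≈ -8.2174)
m(U) = 15 + U (m(U) = (U + 14) + 1 = (14 + U) + 1 = 15 + U)
r(s) = -189*s/23
598*(m(-34) + r(38)) = 598*((15 - 34) - 189/23*38) = 598*(-19 - 7182/23) = 598*(-7619/23) = -198094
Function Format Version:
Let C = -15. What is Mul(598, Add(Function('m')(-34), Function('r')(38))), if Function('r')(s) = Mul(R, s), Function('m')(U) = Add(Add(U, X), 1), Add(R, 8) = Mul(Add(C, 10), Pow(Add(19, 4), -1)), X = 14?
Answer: -198094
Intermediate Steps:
R = Rational(-189, 23) (R = Add(-8, Mul(Add(-15, 10), Pow(Add(19, 4), -1))) = Add(-8, Mul(-5, Pow(23, -1))) = Add(-8, Mul(-5, Rational(1, 23))) = Add(-8, Rational(-5, 23)) = Rational(-189, 23) ≈ -8.2174)
Function('m')(U) = Add(15, U) (Function('m')(U) = Add(Add(U, 14), 1) = Add(Add(14, U), 1) = Add(15, U))
Function('r')(s) = Mul(Rational(-189, 23), s)
Mul(598, Add(Function('m')(-34), Function('r')(38))) = Mul(598, Add(Add(15, -34), Mul(Rational(-189, 23), 38))) = Mul(598, Add(-19, Rational(-7182, 23))) = Mul(598, Rational(-7619, 23)) = -198094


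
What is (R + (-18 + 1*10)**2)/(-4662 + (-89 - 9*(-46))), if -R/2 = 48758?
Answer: 97452/4337 ≈ 22.470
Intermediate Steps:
R = -97516 (R = -2*48758 = -97516)
(R + (-18 + 1*10)**2)/(-4662 + (-89 - 9*(-46))) = (-97516 + (-18 + 1*10)**2)/(-4662 + (-89 - 9*(-46))) = (-97516 + (-18 + 10)**2)/(-4662 + (-89 + 414)) = (-97516 + (-8)**2)/(-4662 + 325) = (-97516 + 64)/(-4337) = -97452*(-1/4337) = 97452/4337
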